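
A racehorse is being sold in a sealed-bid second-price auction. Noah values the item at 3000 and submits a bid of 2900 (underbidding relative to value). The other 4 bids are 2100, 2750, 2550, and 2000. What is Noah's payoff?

250

Highest competing bid: 2750.
Noah's bid 2900 is the highest overall, so Noah wins and pays the second-highest bid, 2750.
Payoff = value − price = 3000 − 2750 = 250.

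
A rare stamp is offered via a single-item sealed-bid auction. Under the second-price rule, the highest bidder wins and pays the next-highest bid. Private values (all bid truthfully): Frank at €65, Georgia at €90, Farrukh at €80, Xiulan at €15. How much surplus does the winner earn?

Winner's surplus: €10.

Bids in descending order: Georgia €90; Farrukh €80; Frank €65; Xiulan €15.
Georgia wins with the top bid and pays the second-highest, €80.
Surplus = €90 − €80 = €10.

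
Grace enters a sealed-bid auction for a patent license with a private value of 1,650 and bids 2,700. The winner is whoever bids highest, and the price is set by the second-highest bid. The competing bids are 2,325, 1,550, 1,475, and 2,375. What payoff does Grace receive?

Grace's payoff: -725.

Highest competing bid: 2,375.
Grace's bid 2,700 is the highest overall, so Grace wins and pays the second-highest bid, 2,375.
Payoff = value − price = 1,650 − 2,375 = -725.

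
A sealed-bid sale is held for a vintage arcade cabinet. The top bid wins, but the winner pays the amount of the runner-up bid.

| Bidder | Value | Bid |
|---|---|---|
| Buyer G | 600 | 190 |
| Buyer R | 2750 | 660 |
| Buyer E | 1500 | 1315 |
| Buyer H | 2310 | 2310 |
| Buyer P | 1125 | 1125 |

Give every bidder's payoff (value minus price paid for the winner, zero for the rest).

Ordered from highest: Buyer H 2310, then Buyer E 1315, then Buyer P 1125, then Buyer R 660, then Buyer G 190.
Buyer H has the top bid and wins; the price is the second-highest bid, 1315.
Buyer H's payoff = 2310 − 1315 = 995. All other bidders lose, so their payoff is 0.

Payoffs: Buyer G 0, Buyer R 0, Buyer E 0, Buyer H 995, Buyer P 0.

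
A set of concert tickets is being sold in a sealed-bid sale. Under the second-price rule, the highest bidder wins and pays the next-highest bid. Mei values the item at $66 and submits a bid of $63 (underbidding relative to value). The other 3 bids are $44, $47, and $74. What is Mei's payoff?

Payoff = $0.

Highest competing bid: $74.
Mei's bid $63 is not the highest, so Mei loses, pays nothing, and earns zero payoff.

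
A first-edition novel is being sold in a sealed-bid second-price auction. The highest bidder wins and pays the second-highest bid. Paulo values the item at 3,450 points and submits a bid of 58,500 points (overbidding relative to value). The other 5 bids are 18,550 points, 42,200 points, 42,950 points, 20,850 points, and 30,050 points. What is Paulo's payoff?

Payoff = -39,500 points.

Highest competing bid: 42,950 points.
Paulo's bid 58,500 points is the highest overall, so Paulo wins and pays the second-highest bid, 42,950 points.
Payoff = value − price = 3,450 points − 42,950 points = -39,500 points.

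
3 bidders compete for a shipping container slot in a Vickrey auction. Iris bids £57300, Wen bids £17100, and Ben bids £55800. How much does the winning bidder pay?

Price paid: £55800.

Sorted high to low: Iris £57300, then Ben £55800, then Wen £17100.
Iris has the highest bid, so Iris wins.
The second-highest bid is £55800, so that is what Iris pays.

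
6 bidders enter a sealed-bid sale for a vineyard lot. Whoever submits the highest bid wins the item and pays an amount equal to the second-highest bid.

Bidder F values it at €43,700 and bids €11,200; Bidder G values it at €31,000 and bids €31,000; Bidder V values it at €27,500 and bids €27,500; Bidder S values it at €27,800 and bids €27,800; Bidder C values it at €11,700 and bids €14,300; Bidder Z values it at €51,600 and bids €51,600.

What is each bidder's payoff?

Payoffs: Bidder F €0, Bidder G €0, Bidder V €0, Bidder S €0, Bidder C €0, Bidder Z €20,600.

Bids in descending order: Bidder Z €51,600, then Bidder G €31,000, then Bidder S €27,800, then Bidder V €27,500, then Bidder C €14,300, then Bidder F €11,200.
Bidder Z has the top bid and wins; the price is the second-highest bid, €31,000.
Bidder Z's payoff = €51,600 − €31,000 = €20,600. All other bidders lose, so their payoff is 0.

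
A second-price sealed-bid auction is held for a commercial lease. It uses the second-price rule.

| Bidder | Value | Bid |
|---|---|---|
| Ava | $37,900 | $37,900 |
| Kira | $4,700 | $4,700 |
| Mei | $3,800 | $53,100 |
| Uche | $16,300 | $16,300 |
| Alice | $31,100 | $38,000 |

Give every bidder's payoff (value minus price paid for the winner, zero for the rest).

Sorted high to low: Mei $53,100; Alice $38,000; Ava $37,900; Uche $16,300; Kira $4,700.
Mei has the top bid and wins; the price is the second-highest bid, $38,000.
Mei's payoff = $3,800 − $38,000 = -$34,200. All other bidders lose, so their payoff is 0.

Payoffs: Ava $0, Kira $0, Mei -$34,200, Uche $0, Alice $0.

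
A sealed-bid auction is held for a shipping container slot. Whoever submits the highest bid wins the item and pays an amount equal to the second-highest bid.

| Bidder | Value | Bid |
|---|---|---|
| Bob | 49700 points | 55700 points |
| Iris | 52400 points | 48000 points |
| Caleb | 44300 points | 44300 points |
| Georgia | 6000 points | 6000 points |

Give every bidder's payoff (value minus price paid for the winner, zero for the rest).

Payoffs: Bob 1700 points, Iris 0 points, Caleb 0 points, Georgia 0 points.

Ordered from highest: Bob 55700 points; Iris 48000 points; Caleb 44300 points; Georgia 6000 points.
Bob has the top bid and wins; the price is the second-highest bid, 48000 points.
Bob's payoff = 49700 points − 48000 points = 1700 points. All other bidders lose, so their payoff is 0.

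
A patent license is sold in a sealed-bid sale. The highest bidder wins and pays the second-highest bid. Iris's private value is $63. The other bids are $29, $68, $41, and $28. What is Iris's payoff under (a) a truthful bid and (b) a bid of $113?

Truthful: $0; alternative: -$5.

The highest competing bid is $68.
Bidding truthfully at $63: the top bid is $68 (a rival), so Iris loses. Payoff = $0.
Bidding $113: Iris has the top bid, wins, and pays the second-highest bid $68. Payoff = $63 − $68 = -$5.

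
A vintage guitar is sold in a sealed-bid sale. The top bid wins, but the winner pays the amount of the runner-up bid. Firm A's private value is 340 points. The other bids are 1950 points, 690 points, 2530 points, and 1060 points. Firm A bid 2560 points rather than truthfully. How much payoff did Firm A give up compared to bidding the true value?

The highest competing bid is 2530 points.
Bidding truthfully at 340 points: the top bid is 2530 points (a rival), so Firm A loses. Payoff = 0 points.
Bidding 2560 points: Firm A has the top bid, wins, and pays the second-highest bid 2530 points. Payoff = 340 points − 2530 points = -2190 points.
Regret = truthful payoff − actual payoff = 0 points − -2190 points = 2190 points.

Payoff forgone: 2190 points.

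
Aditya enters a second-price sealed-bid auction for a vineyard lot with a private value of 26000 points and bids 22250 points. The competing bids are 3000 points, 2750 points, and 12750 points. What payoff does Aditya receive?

Aditya's payoff: 13250 points.

Highest competing bid: 12750 points.
Aditya's bid 22250 points is the highest overall, so Aditya wins and pays the second-highest bid, 12750 points.
Payoff = value − price = 26000 points − 12750 points = 13250 points.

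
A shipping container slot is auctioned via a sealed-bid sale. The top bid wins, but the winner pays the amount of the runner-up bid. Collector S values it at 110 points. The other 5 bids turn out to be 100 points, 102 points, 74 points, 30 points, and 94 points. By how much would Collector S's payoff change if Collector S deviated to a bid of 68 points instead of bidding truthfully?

Payoff change: -8 points.

The highest competing bid is 102 points.
Bidding truthfully at 110 points: Collector S has the top bid, wins, and pays the second-highest bid 102 points. Payoff = 110 points − 102 points = 8 points.
Bidding 68 points: the top bid is 102 points (a rival), so Collector S loses. Payoff = 0 points.
Change = 0 points − 8 points = -8 points.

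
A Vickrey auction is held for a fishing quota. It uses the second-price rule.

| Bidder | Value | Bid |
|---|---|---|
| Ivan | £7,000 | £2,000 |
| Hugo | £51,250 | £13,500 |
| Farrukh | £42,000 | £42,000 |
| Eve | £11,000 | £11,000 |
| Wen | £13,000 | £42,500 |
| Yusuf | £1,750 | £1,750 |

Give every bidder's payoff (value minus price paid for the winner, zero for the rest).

Ivan £0, Hugo £0, Farrukh £0, Eve £0, Wen -£29,000, Yusuf £0.

Sorted high to low: Wen £42,500 > Farrukh £42,000 > Hugo £13,500 > Eve £11,000 > Ivan £2,000 > Yusuf £1,750.
Wen has the top bid and wins; the price is the second-highest bid, £42,000.
Wen's payoff = £13,000 − £42,000 = -£29,000. All other bidders lose, so their payoff is 0.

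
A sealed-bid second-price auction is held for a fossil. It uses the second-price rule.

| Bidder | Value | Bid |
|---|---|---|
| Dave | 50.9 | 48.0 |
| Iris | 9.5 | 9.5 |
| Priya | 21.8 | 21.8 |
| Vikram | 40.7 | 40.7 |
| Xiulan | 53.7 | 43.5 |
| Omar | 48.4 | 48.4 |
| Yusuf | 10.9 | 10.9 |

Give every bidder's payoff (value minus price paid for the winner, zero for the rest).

Dave 0.0, Iris 0.0, Priya 0.0, Vikram 0.0, Xiulan 0.0, Omar 0.4, Yusuf 0.0.

Ordered from highest: Omar 48.4; Dave 48.0; Xiulan 43.5; Vikram 40.7; Priya 21.8; Yusuf 10.9; Iris 9.5.
Omar has the top bid and wins; the price is the second-highest bid, 48.0.
Omar's payoff = 48.4 − 48.0 = 0.4. All other bidders lose, so their payoff is 0.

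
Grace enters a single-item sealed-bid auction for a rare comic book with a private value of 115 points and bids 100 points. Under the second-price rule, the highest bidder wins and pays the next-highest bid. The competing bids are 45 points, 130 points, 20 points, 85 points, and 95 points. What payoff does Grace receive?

Highest competing bid: 130 points.
Grace's bid 100 points is not the highest, so Grace loses, pays nothing, and earns zero payoff.

Payoff = 0 points.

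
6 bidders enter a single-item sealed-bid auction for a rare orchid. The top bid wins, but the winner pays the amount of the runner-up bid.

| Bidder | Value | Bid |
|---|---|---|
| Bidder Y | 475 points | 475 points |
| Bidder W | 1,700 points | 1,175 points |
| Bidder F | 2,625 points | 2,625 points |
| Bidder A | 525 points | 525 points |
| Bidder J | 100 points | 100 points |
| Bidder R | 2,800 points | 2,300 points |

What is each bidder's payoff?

Bidder Y 0 points, Bidder W 0 points, Bidder F 325 points, Bidder A 0 points, Bidder J 0 points, Bidder R 0 points.

Sorted high to low: Bidder F 2,625 points, then Bidder R 2,300 points, then Bidder W 1,175 points, then Bidder A 525 points, then Bidder Y 475 points, then Bidder J 100 points.
Bidder F has the top bid and wins; the price is the second-highest bid, 2,300 points.
Bidder F's payoff = 2,625 points − 2,300 points = 325 points. All other bidders lose, so their payoff is 0.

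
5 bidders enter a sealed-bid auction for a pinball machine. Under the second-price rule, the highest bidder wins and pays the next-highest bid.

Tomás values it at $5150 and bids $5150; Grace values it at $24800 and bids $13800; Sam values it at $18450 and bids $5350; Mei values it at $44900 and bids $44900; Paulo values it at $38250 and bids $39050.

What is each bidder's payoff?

Tomás $0, Grace $0, Sam $0, Mei $5850, Paulo $0.

Bids in descending order: Mei $44900, then Paulo $39050, then Grace $13800, then Sam $5350, then Tomás $5150.
Mei has the top bid and wins; the price is the second-highest bid, $39050.
Mei's payoff = $44900 − $39050 = $5850. All other bidders lose, so their payoff is 0.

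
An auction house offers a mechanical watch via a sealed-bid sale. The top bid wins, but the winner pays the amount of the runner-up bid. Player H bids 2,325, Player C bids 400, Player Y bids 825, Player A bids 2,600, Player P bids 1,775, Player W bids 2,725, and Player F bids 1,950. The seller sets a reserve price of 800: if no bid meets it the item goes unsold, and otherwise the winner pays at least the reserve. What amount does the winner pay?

Price paid: 2,600.

Sorted high to low: Player W 2,725; Player A 2,600; Player H 2,325; Player F 1,950; Player P 1,775; Player Y 825; Player C 400.
Player W has the highest bid, so Player W wins.
The second-highest bid is 2,600, which exceeds the reserve, so that sets the price.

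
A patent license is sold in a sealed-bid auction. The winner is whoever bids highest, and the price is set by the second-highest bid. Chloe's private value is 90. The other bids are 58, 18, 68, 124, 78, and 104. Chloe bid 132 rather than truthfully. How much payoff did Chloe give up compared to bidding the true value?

The highest competing bid is 124.
Bidding truthfully at 90: the top bid is 124 (a rival), so Chloe loses. Payoff = 0.
Bidding 132: Chloe has the top bid, wins, and pays the second-highest bid 124. Payoff = 90 − 124 = -34.
Regret = truthful payoff − actual payoff = 0 − -34 = 34.

Payoff forgone: 34.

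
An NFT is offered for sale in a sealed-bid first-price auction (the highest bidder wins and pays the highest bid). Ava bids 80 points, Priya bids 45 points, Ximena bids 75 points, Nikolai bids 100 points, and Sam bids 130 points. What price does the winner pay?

The winner pays 130 points.

Ranking the bids: Sam 130 points; Nikolai 100 points; Ava 80 points; Ximena 75 points; Priya 45 points.
Sam is the highest bidder, so Sam wins.
Under the first-price rule, the price is the highest bid: 130 points.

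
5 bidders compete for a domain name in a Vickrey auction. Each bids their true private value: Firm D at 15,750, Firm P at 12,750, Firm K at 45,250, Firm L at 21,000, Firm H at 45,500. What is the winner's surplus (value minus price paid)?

Ranking the bids: Firm H 45,500, then Firm K 45,250, then Firm L 21,000, then Firm D 15,750, then Firm P 12,750.
Firm H wins with the top bid and pays the second-highest, 45,250.
Surplus = 45,500 − 45,250 = 250.

Winner's surplus: 250.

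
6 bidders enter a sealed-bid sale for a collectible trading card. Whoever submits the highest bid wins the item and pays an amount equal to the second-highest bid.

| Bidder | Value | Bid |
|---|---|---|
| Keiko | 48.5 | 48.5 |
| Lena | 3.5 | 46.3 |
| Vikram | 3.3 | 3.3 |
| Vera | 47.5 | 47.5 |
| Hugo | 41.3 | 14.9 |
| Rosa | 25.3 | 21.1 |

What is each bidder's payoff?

Ranking the bids: Keiko 48.5 > Vera 47.5 > Lena 46.3 > Rosa 21.1 > Hugo 14.9 > Vikram 3.3.
Keiko has the top bid and wins; the price is the second-highest bid, 47.5.
Keiko's payoff = 48.5 − 47.5 = 1.0. All other bidders lose, so their payoff is 0.

Keiko 1.0, Lena 0.0, Vikram 0.0, Vera 0.0, Hugo 0.0, Rosa 0.0.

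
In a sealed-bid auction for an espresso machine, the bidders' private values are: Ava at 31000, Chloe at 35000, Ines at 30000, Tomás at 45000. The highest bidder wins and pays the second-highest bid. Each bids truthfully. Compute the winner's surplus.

10000

Bids in descending order: Tomás 45000 > Chloe 35000 > Ava 31000 > Ines 30000.
Tomás wins with the top bid and pays the second-highest, 35000.
Surplus = 45000 − 35000 = 10000.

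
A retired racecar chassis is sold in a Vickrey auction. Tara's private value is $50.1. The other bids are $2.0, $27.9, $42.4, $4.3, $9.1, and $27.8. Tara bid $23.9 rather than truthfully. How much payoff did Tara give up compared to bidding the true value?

The highest competing bid is $42.4.
Bidding truthfully at $50.1: Tara has the top bid, wins, and pays the second-highest bid $42.4. Payoff = $50.1 − $42.4 = $7.7.
Bidding $23.9: the top bid is $42.4 (a rival), so Tara loses. Payoff = $0.0.
Regret = truthful payoff − actual payoff = $7.7 − $0.0 = $7.7.
This is the dominant-strategy logic: truthful bidding weakly beats any alternative.

$7.7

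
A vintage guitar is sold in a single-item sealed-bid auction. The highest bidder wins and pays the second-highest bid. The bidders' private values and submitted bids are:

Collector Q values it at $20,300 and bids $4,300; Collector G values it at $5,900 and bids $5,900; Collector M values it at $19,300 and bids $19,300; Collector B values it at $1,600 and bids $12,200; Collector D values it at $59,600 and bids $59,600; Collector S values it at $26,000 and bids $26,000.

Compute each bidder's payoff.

Ranking the bids: Collector D $59,600, then Collector S $26,000, then Collector M $19,300, then Collector B $12,200, then Collector G $5,900, then Collector Q $4,300.
Collector D has the top bid and wins; the price is the second-highest bid, $26,000.
Collector D's payoff = $59,600 − $26,000 = $33,600. All other bidders lose, so their payoff is 0.

Collector Q $0, Collector G $0, Collector M $0, Collector B $0, Collector D $33,600, Collector S $0.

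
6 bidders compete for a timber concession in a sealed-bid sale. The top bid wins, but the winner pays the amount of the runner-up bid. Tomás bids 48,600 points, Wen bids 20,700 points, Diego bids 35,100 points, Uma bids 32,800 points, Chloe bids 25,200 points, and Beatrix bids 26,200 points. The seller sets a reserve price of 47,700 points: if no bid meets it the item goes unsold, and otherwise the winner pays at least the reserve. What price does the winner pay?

Ranking the bids: Tomás 48,600 points, then Diego 35,100 points, then Uma 32,800 points, then Beatrix 26,200 points, then Chloe 25,200 points, then Wen 20,700 points.
Tomás has the highest bid, so Tomás wins.
The second-highest bid is 35,100 points, but the reserve 47,700 points is higher, so the price is the reserve.

The winner pays 47,700 points.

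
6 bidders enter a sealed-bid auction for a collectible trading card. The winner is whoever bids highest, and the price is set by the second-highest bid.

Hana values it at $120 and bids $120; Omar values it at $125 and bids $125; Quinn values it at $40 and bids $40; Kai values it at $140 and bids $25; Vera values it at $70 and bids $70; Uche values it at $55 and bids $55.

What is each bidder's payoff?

Hana $0, Omar $5, Quinn $0, Kai $0, Vera $0, Uche $0.

Ranking the bids: Omar $125, then Hana $120, then Vera $70, then Uche $55, then Quinn $40, then Kai $25.
Omar has the top bid and wins; the price is the second-highest bid, $120.
Omar's payoff = $125 − $120 = $5. All other bidders lose, so their payoff is 0.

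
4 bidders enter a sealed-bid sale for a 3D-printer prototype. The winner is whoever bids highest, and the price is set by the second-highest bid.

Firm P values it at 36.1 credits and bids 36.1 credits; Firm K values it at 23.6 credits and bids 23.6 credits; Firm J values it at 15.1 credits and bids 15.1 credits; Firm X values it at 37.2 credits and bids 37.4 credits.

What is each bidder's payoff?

Payoffs: Firm P 0.0 credits, Firm K 0.0 credits, Firm J 0.0 credits, Firm X 1.1 credits.

Ranking the bids: Firm X 37.4 credits > Firm P 36.1 credits > Firm K 23.6 credits > Firm J 15.1 credits.
Firm X has the top bid and wins; the price is the second-highest bid, 36.1 credits.
Firm X's payoff = 37.2 credits − 36.1 credits = 1.1 credits. All other bidders lose, so their payoff is 0.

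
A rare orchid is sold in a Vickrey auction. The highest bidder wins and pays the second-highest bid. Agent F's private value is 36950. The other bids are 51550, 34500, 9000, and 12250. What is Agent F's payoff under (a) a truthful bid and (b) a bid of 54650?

The highest competing bid is 51550.
Bidding truthfully at 36950: the top bid is 51550 (a rival), so Agent F loses. Payoff = 0.
Bidding 54650: Agent F has the top bid, wins, and pays the second-highest bid 51550. Payoff = 36950 − 51550 = -14600.

Truthful: 0; alternative: -14600.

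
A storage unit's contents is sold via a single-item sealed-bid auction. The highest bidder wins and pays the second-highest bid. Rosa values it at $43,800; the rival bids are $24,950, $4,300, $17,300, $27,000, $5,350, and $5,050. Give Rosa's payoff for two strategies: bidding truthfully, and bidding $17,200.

Truthful: $16,800; alternative: $0.

The highest competing bid is $27,000.
Bidding truthfully at $43,800: Rosa has the top bid, wins, and pays the second-highest bid $27,000. Payoff = $43,800 − $27,000 = $16,800.
Bidding $17,200: the top bid is $27,000 (a rival), so Rosa loses. Payoff = $0.
Deviating from a truthful bid can only lose payoff in a second-price auction — never gain.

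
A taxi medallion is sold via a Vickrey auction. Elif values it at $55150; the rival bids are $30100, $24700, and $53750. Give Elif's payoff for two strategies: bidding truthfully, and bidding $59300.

Truthful: $1400; alternative: $1400.

The highest competing bid is $53750.
Bidding truthfully at $55150: Elif has the top bid, wins, and pays the second-highest bid $53750. Payoff = $55150 − $53750 = $1400.
Bidding $59300: Elif has the top bid, wins, and pays the second-highest bid $53750. Payoff = $55150 − $53750 = $1400.
The bid only affects whether you win, not the price — here both bids land on the same side of the top rival bid, so the deviation is payoff-neutral.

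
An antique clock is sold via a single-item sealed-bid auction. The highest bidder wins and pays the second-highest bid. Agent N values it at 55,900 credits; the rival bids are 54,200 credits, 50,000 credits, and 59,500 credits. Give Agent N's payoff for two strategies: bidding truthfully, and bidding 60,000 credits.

Truthful: 0 credits; alternative: -3,600 credits.

The highest competing bid is 59,500 credits.
Bidding truthfully at 55,900 credits: the top bid is 59,500 credits (a rival), so Agent N loses. Payoff = 0 credits.
Bidding 60,000 credits: Agent N has the top bid, wins, and pays the second-highest bid 59,500 credits. Payoff = 55,900 credits − 59,500 credits = -3,600 credits.
Deviating from a truthful bid can only lose payoff in a second-price auction — never gain.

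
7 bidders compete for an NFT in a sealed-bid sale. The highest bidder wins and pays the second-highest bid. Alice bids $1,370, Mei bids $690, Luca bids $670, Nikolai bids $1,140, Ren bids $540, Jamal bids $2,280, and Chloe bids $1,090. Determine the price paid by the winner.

The winner pays $1,370.

Bids in descending order: Jamal $2,280 > Alice $1,370 > Nikolai $1,140 > Chloe $1,090 > Mei $690 > Luca $670 > Ren $540.
Jamal has the highest bid, so Jamal wins.
The second-highest bid is $1,370, so that is what Jamal pays.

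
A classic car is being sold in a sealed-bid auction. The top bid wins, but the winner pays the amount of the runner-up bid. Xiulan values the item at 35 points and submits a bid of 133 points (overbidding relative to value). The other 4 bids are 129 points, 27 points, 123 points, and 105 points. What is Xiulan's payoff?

Payoff = -94 points.

Highest competing bid: 129 points.
Xiulan's bid 133 points is the highest overall, so Xiulan wins and pays the second-highest bid, 129 points.
Payoff = value − price = 35 points − 129 points = -94 points.
Overbidding won the item at a price above value — truthful bidding would have avoided this loss.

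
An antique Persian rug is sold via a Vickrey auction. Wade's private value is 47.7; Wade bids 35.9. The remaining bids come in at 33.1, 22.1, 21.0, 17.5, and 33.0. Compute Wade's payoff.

Highest competing bid: 33.1.
Wade's bid 35.9 is the highest overall, so Wade wins and pays the second-highest bid, 33.1.
Payoff = value − price = 47.7 − 33.1 = 14.6.

Payoff = 14.6.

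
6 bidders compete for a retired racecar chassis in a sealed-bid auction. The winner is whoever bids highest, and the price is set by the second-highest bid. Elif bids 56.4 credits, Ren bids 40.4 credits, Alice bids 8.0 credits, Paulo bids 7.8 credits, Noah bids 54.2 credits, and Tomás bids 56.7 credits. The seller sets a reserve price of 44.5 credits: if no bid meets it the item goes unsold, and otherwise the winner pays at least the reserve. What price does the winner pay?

Ordered from highest: Tomás 56.7 credits, then Elif 56.4 credits, then Noah 54.2 credits, then Ren 40.4 credits, then Alice 8.0 credits, then Paulo 7.8 credits.
Tomás has the highest bid, so Tomás wins.
The second-highest bid is 56.4 credits, which exceeds the reserve, so that sets the price.

The winner pays 56.4 credits.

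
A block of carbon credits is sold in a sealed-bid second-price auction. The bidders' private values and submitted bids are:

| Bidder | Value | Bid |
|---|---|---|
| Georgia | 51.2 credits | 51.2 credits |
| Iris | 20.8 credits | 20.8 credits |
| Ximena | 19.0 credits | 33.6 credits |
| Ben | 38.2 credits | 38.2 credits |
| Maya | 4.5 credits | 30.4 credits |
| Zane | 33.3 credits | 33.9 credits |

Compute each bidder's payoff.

Georgia 13.0 credits, Iris 0.0 credits, Ximena 0.0 credits, Ben 0.0 credits, Maya 0.0 credits, Zane 0.0 credits.

Ordered from highest: Georgia 51.2 credits, then Ben 38.2 credits, then Zane 33.9 credits, then Ximena 33.6 credits, then Maya 30.4 credits, then Iris 20.8 credits.
Georgia has the top bid and wins; the price is the second-highest bid, 38.2 credits.
Georgia's payoff = 51.2 credits − 38.2 credits = 13.0 credits. All other bidders lose, so their payoff is 0.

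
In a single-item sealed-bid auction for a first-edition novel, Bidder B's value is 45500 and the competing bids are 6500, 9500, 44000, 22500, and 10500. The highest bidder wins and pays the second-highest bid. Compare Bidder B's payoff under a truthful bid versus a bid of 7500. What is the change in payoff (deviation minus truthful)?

The highest competing bid is 44000.
Bidding truthfully at 45500: Bidder B has the top bid, wins, and pays the second-highest bid 44000. Payoff = 45500 − 44000 = 1500.
Bidding 7500: the top bid is 44000 (a rival), so Bidder B loses. Payoff = 0.
Change = 0 − 1500 = -1500.
This is the dominant-strategy logic: truthful bidding weakly beats any alternative.

-1500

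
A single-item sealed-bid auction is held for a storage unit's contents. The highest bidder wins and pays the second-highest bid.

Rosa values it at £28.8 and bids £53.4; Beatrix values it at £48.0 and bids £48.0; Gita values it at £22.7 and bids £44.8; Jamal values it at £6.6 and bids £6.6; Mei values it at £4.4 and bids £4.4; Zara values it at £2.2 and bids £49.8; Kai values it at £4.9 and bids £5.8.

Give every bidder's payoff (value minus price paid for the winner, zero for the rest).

Rosa -£21.0, Beatrix £0.0, Gita £0.0, Jamal £0.0, Mei £0.0, Zara £0.0, Kai £0.0.

Ranking the bids: Rosa £53.4; Zara £49.8; Beatrix £48.0; Gita £44.8; Jamal £6.6; Kai £5.8; Mei £4.4.
Rosa has the top bid and wins; the price is the second-highest bid, £49.8.
Rosa's payoff = £28.8 − £49.8 = -£21.0. All other bidders lose, so their payoff is 0.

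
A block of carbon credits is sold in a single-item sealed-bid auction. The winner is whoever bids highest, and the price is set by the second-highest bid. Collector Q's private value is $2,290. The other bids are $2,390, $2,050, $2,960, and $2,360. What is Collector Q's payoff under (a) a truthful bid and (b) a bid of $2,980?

The highest competing bid is $2,960.
Bidding truthfully at $2,290: the top bid is $2,960 (a rival), so Collector Q loses. Payoff = $0.
Bidding $2,980: Collector Q has the top bid, wins, and pays the second-highest bid $2,960. Payoff = $2,290 − $2,960 = -$670.

(a) $0  (b) -$670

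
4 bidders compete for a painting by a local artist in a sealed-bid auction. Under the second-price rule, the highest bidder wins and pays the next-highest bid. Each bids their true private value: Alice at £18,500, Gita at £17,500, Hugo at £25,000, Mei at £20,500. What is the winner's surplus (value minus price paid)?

Sorted high to low: Hugo £25,000; Mei £20,500; Alice £18,500; Gita £17,500.
Hugo wins with the top bid and pays the second-highest, £20,500.
Surplus = £25,000 − £20,500 = £4,500.

Surplus = £4,500.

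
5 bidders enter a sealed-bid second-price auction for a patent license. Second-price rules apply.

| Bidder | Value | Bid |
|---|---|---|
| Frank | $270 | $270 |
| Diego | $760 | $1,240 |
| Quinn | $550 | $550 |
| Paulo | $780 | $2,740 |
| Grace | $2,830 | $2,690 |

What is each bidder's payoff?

Ranking the bids: Paulo $2,740, then Grace $2,690, then Diego $1,240, then Quinn $550, then Frank $270.
Paulo has the top bid and wins; the price is the second-highest bid, $2,690.
Paulo's payoff = $780 − $2,690 = -$1,910. All other bidders lose, so their payoff is 0.

Frank $0, Diego $0, Quinn $0, Paulo -$1,910, Grace $0.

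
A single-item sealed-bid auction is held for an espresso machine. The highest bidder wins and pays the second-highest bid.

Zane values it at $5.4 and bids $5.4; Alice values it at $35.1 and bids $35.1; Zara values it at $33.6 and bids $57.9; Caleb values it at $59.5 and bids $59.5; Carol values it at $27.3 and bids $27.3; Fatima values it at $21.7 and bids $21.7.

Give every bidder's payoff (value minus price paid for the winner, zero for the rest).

Zane $0.0, Alice $0.0, Zara $0.0, Caleb $1.6, Carol $0.0, Fatima $0.0.

Bids in descending order: Caleb $59.5, then Zara $57.9, then Alice $35.1, then Carol $27.3, then Fatima $21.7, then Zane $5.4.
Caleb has the top bid and wins; the price is the second-highest bid, $57.9.
Caleb's payoff = $59.5 − $57.9 = $1.6. All other bidders lose, so their payoff is 0.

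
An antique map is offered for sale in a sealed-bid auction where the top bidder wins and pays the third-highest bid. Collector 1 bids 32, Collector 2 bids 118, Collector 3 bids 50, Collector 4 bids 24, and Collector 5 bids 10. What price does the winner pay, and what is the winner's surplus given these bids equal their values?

Price 32; surplus 86.

Ordered from highest: Collector 2 118; Collector 3 50; Collector 1 32; Collector 4 24; Collector 5 10.
Collector 2 is the highest bidder, so Collector 2 wins.
Under the third-price rule, the price is the third-highest bid: 32.
Surplus = 118 − 32 = 86.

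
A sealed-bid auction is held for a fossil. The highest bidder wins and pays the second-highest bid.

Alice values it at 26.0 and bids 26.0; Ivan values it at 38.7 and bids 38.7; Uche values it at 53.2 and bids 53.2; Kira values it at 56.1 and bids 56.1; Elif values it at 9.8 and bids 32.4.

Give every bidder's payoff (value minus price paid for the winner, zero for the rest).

Bids in descending order: Kira 56.1 > Uche 53.2 > Ivan 38.7 > Elif 32.4 > Alice 26.0.
Kira has the top bid and wins; the price is the second-highest bid, 53.2.
Kira's payoff = 56.1 − 53.2 = 2.9. All other bidders lose, so their payoff is 0.

Payoffs: Alice 0.0, Ivan 0.0, Uche 0.0, Kira 2.9, Elif 0.0.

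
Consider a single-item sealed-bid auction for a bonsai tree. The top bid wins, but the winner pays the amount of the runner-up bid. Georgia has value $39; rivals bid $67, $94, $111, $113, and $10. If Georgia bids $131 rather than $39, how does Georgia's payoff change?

-$74

The highest competing bid is $113.
Bidding truthfully at $39: the top bid is $113 (a rival), so Georgia loses. Payoff = $0.
Bidding $131: Georgia has the top bid, wins, and pays the second-highest bid $113. Payoff = $39 − $113 = -$74.
Change = -$74 − $0 = -$74.
This is the dominant-strategy logic: truthful bidding weakly beats any alternative.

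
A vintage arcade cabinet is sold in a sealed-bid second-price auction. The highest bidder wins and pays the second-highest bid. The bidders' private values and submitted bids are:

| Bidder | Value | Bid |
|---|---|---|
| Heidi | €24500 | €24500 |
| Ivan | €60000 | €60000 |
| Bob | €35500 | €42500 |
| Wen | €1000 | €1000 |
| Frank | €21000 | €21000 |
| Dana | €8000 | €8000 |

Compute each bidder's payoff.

Sorted high to low: Ivan €60000, then Bob €42500, then Heidi €24500, then Frank €21000, then Dana €8000, then Wen €1000.
Ivan has the top bid and wins; the price is the second-highest bid, €42500.
Ivan's payoff = €60000 − €42500 = €17500. All other bidders lose, so their payoff is 0.

Payoffs: Heidi €0, Ivan €17500, Bob €0, Wen €0, Frank €0, Dana €0.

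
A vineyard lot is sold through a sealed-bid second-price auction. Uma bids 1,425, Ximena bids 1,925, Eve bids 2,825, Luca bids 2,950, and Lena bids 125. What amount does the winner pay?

Price paid: 2,825.

Ranking the bids: Luca 2,950, then Eve 2,825, then Ximena 1,925, then Uma 1,425, then Lena 125.
Luca has the highest bid, so Luca wins.
The second-highest bid is 2,825, so that is what Luca pays.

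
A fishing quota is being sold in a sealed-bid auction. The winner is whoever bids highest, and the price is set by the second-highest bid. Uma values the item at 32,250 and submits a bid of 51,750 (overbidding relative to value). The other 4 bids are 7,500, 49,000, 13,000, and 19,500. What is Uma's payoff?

Payoff = -16,750.

Highest competing bid: 49,000.
Uma's bid 51,750 is the highest overall, so Uma wins and pays the second-highest bid, 49,000.
Payoff = value − price = 32,250 − 49,000 = -16,750.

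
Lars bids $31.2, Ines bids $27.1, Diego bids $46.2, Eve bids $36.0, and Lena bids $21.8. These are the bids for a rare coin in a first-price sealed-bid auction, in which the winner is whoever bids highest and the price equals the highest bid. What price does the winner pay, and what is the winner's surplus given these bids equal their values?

The winner pays $46.2 for a surplus of $0.0.

Ordered from highest: Diego $46.2, then Eve $36.0, then Lars $31.2, then Ines $27.1, then Lena $21.8.
Diego is the highest bidder, so Diego wins.
Under the first-price rule, the price is the highest bid: $46.2.
Surplus = $46.2 − $46.2 = $0.0.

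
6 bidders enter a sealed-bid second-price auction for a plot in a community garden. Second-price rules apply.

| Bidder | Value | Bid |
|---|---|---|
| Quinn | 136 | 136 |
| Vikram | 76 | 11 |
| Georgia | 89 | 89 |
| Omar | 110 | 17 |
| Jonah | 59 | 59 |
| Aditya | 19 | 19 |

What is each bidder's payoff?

Quinn 47, Vikram 0, Georgia 0, Omar 0, Jonah 0, Aditya 0.

Sorted high to low: Quinn 136, then Georgia 89, then Jonah 59, then Aditya 19, then Omar 17, then Vikram 11.
Quinn has the top bid and wins; the price is the second-highest bid, 89.
Quinn's payoff = 136 − 89 = 47. All other bidders lose, so their payoff is 0.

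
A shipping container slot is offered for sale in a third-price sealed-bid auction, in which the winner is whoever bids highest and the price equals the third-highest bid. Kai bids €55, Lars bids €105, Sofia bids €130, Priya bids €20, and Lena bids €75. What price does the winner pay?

Sorted high to low: Sofia €130, then Lars €105, then Lena €75, then Kai €55, then Priya €20.
Sofia is the highest bidder, so Sofia wins.
Under the third-price rule, the price is the third-highest bid: €75.

The winner pays €75.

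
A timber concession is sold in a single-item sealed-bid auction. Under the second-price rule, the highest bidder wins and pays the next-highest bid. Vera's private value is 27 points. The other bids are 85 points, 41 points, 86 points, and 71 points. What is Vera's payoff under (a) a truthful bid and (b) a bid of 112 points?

(a) 0 points  (b) -59 points

The highest competing bid is 86 points.
Bidding truthfully at 27 points: the top bid is 86 points (a rival), so Vera loses. Payoff = 0 points.
Bidding 112 points: Vera has the top bid, wins, and pays the second-highest bid 86 points. Payoff = 27 points − 86 points = -59 points.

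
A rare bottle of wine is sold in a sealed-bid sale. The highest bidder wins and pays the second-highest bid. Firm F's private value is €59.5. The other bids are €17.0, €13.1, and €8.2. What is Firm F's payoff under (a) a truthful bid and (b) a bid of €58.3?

Truthful: €42.5; alternative: €42.5.

The highest competing bid is €17.0.
Bidding truthfully at €59.5: Firm F has the top bid, wins, and pays the second-highest bid €17.0. Payoff = €59.5 − €17.0 = €42.5.
Bidding €58.3: Firm F has the top bid, wins, and pays the second-highest bid €17.0. Payoff = €59.5 − €17.0 = €42.5.
The bid only affects whether you win, not the price — here both bids land on the same side of the top rival bid, so the deviation is payoff-neutral.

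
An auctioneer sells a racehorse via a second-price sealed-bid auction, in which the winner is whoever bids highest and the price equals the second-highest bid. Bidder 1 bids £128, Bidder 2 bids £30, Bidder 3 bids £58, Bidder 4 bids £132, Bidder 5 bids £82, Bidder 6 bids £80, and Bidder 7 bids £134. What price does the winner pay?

Sorted high to low: Bidder 7 £134, then Bidder 4 £132, then Bidder 1 £128, then Bidder 5 £82, then Bidder 6 £80, then Bidder 3 £58, then Bidder 2 £30.
Bidder 7 is the highest bidder, so Bidder 7 wins.
Under the second-price rule, the price is the second-highest bid: £132.

The winner pays £132.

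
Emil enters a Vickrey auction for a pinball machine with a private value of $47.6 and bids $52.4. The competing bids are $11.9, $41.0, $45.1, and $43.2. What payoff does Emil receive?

Highest competing bid: $45.1.
Emil's bid $52.4 is the highest overall, so Emil wins and pays the second-highest bid, $45.1.
Payoff = value − price = $47.6 − $45.1 = $2.5.

$2.5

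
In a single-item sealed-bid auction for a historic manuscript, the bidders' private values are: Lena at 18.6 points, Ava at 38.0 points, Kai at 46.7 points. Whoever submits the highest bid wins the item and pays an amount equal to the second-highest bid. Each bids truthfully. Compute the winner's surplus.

Ranking the bids: Kai 46.7 points; Ava 38.0 points; Lena 18.6 points.
Kai wins with the top bid and pays the second-highest, 38.0 points.
Surplus = 46.7 points − 38.0 points = 8.7 points.

Winner's surplus: 8.7 points.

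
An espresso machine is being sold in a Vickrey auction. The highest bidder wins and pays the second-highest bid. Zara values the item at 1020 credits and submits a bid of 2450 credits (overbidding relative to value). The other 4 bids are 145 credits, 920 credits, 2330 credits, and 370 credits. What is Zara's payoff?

Zara's payoff: -1310 credits.

Highest competing bid: 2330 credits.
Zara's bid 2450 credits is the highest overall, so Zara wins and pays the second-highest bid, 2330 credits.
Payoff = value − price = 1020 credits − 2330 credits = -1310 credits.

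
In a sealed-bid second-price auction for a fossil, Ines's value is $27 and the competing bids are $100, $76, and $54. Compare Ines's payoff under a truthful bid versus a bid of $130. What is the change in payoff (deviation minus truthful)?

The highest competing bid is $100.
Bidding truthfully at $27: the top bid is $100 (a rival), so Ines loses. Payoff = $0.
Bidding $130: Ines has the top bid, wins, and pays the second-highest bid $100. Payoff = $27 − $100 = -$73.
Change = -$73 − $0 = -$73.

Change in payoff: -$73.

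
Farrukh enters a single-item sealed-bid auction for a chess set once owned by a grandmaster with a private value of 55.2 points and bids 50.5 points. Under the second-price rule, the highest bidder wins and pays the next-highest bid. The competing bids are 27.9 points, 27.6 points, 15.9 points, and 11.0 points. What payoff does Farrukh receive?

Payoff = 27.3 points.

Highest competing bid: 27.9 points.
Farrukh's bid 50.5 points is the highest overall, so Farrukh wins and pays the second-highest bid, 27.9 points.
Payoff = value − price = 55.2 points − 27.9 points = 27.3 points.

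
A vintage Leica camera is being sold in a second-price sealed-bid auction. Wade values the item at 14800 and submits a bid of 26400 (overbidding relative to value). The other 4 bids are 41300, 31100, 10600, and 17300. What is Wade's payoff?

0

Highest competing bid: 41300.
Wade's bid 26400 is not the highest, so Wade loses, pays nothing, and earns zero payoff.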